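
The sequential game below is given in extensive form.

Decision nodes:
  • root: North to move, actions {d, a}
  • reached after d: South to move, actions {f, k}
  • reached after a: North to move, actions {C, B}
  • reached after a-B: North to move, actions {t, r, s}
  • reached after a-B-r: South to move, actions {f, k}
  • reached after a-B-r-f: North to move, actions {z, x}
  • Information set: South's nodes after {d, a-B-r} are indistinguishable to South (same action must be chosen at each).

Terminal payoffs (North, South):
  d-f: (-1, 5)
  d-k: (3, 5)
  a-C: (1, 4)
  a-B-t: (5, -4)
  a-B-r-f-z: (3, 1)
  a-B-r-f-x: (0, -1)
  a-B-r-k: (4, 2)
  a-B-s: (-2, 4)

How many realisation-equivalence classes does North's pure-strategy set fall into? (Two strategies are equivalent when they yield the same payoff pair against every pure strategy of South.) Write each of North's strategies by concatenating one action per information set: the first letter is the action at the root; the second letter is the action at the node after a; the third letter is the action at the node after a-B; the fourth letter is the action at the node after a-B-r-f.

North has 24 pure strategies: dCtz, dCtx, dCrz, dCrx, dCsz, dCsx, dBtz, dBtx, dBrz, dBrx, dBsz, dBsx, aCtz, aCtx, aCrz, aCrx, aCsz, aCsx, aBtz, aBtx, aBrz, aBrx, aBsz, aBsx. Columns: f, k.
{dCtz, dCtx, dCrz, dCrx, dCsz, dCsx, dBtz, dBtx, dBrz, dBrx, dBsz, dBsx} → row (-1,5) (3,5)
{aCtz, aCtx, aCrz, aCrx, aCsz, aCsx} → row (1,4) (1,4)
{aBtz, aBtx} → row (5,-4) (5,-4)
{aBrz} → row (3,1) (4,2)
{aBrx} → row (0,-1) (4,2)
{aBsz, aBsx} → row (-2,4) (-2,4)
That's 6 distinct rows out of 24 strategies.

6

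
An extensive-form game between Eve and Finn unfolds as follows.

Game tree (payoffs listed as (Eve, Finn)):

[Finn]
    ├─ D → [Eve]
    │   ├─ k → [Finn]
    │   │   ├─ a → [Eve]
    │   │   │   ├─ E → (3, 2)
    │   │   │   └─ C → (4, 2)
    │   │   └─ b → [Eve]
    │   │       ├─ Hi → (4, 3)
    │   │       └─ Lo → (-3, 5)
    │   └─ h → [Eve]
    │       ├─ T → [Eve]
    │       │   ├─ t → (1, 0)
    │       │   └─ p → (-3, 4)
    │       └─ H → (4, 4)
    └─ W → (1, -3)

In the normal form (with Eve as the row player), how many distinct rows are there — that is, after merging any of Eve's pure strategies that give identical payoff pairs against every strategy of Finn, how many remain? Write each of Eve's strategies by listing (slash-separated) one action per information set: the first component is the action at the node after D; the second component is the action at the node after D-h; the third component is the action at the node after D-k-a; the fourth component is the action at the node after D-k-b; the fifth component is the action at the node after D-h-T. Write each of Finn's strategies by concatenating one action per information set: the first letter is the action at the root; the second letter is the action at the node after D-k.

7

Eve has 32 pure strategies: k/T/E/Hi/t, k/T/E/Hi/p, k/T/E/Lo/t, k/T/E/Lo/p, k/T/C/Hi/t, k/T/C/Hi/p, k/T/C/Lo/t, k/T/C/Lo/p, k/H/E/Hi/t, k/H/E/Hi/p, k/H/E/Lo/t, k/H/E/Lo/p, k/H/C/Hi/t, k/H/C/Hi/p, k/H/C/Lo/t, k/H/C/Lo/p, h/T/E/Hi/t, h/T/E/Hi/p, h/T/E/Lo/t, h/T/E/Lo/p, h/T/C/Hi/t, h/T/C/Hi/p, h/T/C/Lo/t, h/T/C/Lo/p, h/H/E/Hi/t, h/H/E/Hi/p, h/H/E/Lo/t, h/H/E/Lo/p, h/H/C/Hi/t, h/H/C/Hi/p, h/H/C/Lo/t, h/H/C/Lo/p. Columns: Da, Db, Wa, Wb.
{k/T/E/Hi/t, k/T/E/Hi/p, k/H/E/Hi/t, k/H/E/Hi/p} → row (3,2) (4,3) (1,-3) (1,-3)
{k/T/E/Lo/t, k/T/E/Lo/p, k/H/E/Lo/t, k/H/E/Lo/p} → row (3,2) (-3,5) (1,-3) (1,-3)
{k/T/C/Hi/t, k/T/C/Hi/p, k/H/C/Hi/t, k/H/C/Hi/p} → row (4,2) (4,3) (1,-3) (1,-3)
{k/T/C/Lo/t, k/T/C/Lo/p, k/H/C/Lo/t, k/H/C/Lo/p} → row (4,2) (-3,5) (1,-3) (1,-3)
{h/T/E/Hi/t, h/T/E/Lo/t, h/T/C/Hi/t, h/T/C/Lo/t} → row (1,0) (1,0) (1,-3) (1,-3)
{h/T/E/Hi/p, h/T/E/Lo/p, h/T/C/Hi/p, h/T/C/Lo/p} → row (-3,4) (-3,4) (1,-3) (1,-3)
{h/H/E/Hi/t, h/H/E/Hi/p, h/H/E/Lo/t, h/H/E/Lo/p, h/H/C/Hi/t, h/H/C/Hi/p, h/H/C/Lo/t, h/H/C/Lo/p} → row (4,4) (4,4) (1,-3) (1,-3)
That's 7 distinct rows out of 32 strategies.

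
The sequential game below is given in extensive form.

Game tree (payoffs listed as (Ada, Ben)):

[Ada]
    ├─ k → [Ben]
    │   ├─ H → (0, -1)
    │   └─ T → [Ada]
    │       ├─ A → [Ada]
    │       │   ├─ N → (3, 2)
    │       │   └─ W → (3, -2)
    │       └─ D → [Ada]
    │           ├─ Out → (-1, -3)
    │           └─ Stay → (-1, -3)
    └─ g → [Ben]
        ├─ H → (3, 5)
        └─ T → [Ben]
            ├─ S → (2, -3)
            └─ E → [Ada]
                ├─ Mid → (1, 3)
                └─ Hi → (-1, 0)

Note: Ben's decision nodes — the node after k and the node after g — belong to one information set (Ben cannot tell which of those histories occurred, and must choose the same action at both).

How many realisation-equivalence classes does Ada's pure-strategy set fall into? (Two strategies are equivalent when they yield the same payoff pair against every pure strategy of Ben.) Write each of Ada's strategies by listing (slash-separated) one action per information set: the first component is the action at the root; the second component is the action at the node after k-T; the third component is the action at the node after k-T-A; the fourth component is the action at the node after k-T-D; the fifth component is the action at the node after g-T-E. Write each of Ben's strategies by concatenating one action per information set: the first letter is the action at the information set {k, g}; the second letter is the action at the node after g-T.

5

Ada has 32 pure strategies: k/A/N/Out/Mid, k/A/N/Out/Hi, k/A/N/Stay/Mid, k/A/N/Stay/Hi, k/A/W/Out/Mid, k/A/W/Out/Hi, k/A/W/Stay/Mid, k/A/W/Stay/Hi, k/D/N/Out/Mid, k/D/N/Out/Hi, k/D/N/Stay/Mid, k/D/N/Stay/Hi, k/D/W/Out/Mid, k/D/W/Out/Hi, k/D/W/Stay/Mid, k/D/W/Stay/Hi, g/A/N/Out/Mid, g/A/N/Out/Hi, g/A/N/Stay/Mid, g/A/N/Stay/Hi, g/A/W/Out/Mid, g/A/W/Out/Hi, g/A/W/Stay/Mid, g/A/W/Stay/Hi, g/D/N/Out/Mid, g/D/N/Out/Hi, g/D/N/Stay/Mid, g/D/N/Stay/Hi, g/D/W/Out/Mid, g/D/W/Out/Hi, g/D/W/Stay/Mid, g/D/W/Stay/Hi. Columns: HS, HE, TS, TE.
{k/A/N/Out/Mid, k/A/N/Out/Hi, k/A/N/Stay/Mid, k/A/N/Stay/Hi} → row (0,-1) (0,-1) (3,2) (3,2)
{k/A/W/Out/Mid, k/A/W/Out/Hi, k/A/W/Stay/Mid, k/A/W/Stay/Hi} → row (0,-1) (0,-1) (3,-2) (3,-2)
{k/D/N/Out/Mid, k/D/N/Out/Hi, k/D/N/Stay/Mid, k/D/N/Stay/Hi, k/D/W/Out/Mid, k/D/W/Out/Hi, k/D/W/Stay/Mid, k/D/W/Stay/Hi} → row (0,-1) (0,-1) (-1,-3) (-1,-3)
{g/A/N/Out/Mid, g/A/N/Stay/Mid, g/A/W/Out/Mid, g/A/W/Stay/Mid, g/D/N/Out/Mid, g/D/N/Stay/Mid, g/D/W/Out/Mid, g/D/W/Stay/Mid} → row (3,5) (3,5) (2,-3) (1,3)
{g/A/N/Out/Hi, g/A/N/Stay/Hi, g/A/W/Out/Hi, g/A/W/Stay/Hi, g/D/N/Out/Hi, g/D/N/Stay/Hi, g/D/W/Out/Hi, g/D/W/Stay/Hi} → row (3,5) (3,5) (2,-3) (-1,0)
That's 5 distinct rows out of 32 strategies.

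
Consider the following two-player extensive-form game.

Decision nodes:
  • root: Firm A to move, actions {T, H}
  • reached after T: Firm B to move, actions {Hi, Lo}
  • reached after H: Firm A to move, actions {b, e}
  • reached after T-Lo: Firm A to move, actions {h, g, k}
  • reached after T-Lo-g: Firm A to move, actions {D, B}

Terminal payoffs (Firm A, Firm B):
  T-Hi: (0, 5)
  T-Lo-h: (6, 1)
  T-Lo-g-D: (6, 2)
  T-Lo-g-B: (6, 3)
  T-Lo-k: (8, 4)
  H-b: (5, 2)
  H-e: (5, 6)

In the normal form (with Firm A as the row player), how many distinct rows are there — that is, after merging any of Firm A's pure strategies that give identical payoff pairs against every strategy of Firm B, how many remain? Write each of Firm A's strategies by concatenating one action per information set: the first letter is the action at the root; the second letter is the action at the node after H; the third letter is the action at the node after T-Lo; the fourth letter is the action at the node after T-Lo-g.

Firm A has 24 pure strategies: TbhD, TbhB, TbgD, TbgB, TbkD, TbkB, TehD, TehB, TegD, TegB, TekD, TekB, HbhD, HbhB, HbgD, HbgB, HbkD, HbkB, HehD, HehB, HegD, HegB, HekD, HekB. Columns: Hi, Lo.
{TbhD, TbhB, TehD, TehB} → row (0,5) (6,1)
{TbgD, TegD} → row (0,5) (6,2)
{TbgB, TegB} → row (0,5) (6,3)
{TbkD, TbkB, TekD, TekB} → row (0,5) (8,4)
{HbhD, HbhB, HbgD, HbgB, HbkD, HbkB} → row (5,2) (5,2)
{HehD, HehB, HegD, HegB, HekD, HekB} → row (5,6) (5,6)
That's 6 distinct rows out of 24 strategies.

6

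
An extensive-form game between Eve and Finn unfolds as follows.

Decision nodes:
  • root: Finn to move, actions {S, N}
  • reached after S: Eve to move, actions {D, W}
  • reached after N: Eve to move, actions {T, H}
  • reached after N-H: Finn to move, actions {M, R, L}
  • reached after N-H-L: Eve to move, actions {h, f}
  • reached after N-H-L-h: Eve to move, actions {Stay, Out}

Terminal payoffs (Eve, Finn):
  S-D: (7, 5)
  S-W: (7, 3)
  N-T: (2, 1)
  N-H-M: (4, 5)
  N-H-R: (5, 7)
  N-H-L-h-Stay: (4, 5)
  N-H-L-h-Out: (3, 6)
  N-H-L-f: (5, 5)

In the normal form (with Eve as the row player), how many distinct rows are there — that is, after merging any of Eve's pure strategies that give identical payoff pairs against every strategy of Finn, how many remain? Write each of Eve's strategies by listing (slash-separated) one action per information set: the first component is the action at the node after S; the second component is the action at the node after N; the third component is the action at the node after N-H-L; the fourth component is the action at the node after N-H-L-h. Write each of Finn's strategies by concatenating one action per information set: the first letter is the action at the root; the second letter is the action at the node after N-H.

8

Eve has 16 pure strategies: D/T/h/Stay, D/T/h/Out, D/T/f/Stay, D/T/f/Out, D/H/h/Stay, D/H/h/Out, D/H/f/Stay, D/H/f/Out, W/T/h/Stay, W/T/h/Out, W/T/f/Stay, W/T/f/Out, W/H/h/Stay, W/H/h/Out, W/H/f/Stay, W/H/f/Out. Columns: SM, SR, SL, NM, NR, NL.
{D/T/h/Stay, D/T/h/Out, D/T/f/Stay, D/T/f/Out} → row (7,5) (7,5) (7,5) (2,1) (2,1) (2,1)
{D/H/h/Stay} → row (7,5) (7,5) (7,5) (4,5) (5,7) (4,5)
{D/H/h/Out} → row (7,5) (7,5) (7,5) (4,5) (5,7) (3,6)
{D/H/f/Stay, D/H/f/Out} → row (7,5) (7,5) (7,5) (4,5) (5,7) (5,5)
{W/T/h/Stay, W/T/h/Out, W/T/f/Stay, W/T/f/Out} → row (7,3) (7,3) (7,3) (2,1) (2,1) (2,1)
{W/H/h/Stay} → row (7,3) (7,3) (7,3) (4,5) (5,7) (4,5)
{W/H/h/Out} → row (7,3) (7,3) (7,3) (4,5) (5,7) (3,6)
{W/H/f/Stay, W/H/f/Out} → row (7,3) (7,3) (7,3) (4,5) (5,7) (5,5)
That's 8 distinct rows out of 16 strategies.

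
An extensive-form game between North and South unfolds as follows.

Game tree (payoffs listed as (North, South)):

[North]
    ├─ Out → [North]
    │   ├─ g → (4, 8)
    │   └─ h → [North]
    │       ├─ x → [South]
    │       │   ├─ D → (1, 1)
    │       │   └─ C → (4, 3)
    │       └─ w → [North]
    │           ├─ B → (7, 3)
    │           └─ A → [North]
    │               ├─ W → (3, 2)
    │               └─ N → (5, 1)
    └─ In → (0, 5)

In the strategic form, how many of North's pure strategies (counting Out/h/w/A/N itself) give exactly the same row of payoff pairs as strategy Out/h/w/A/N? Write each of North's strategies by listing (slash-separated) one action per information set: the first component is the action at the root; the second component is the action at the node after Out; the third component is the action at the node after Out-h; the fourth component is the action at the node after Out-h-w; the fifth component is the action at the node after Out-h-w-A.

Row for Out/h/w/A/N (columns D, C): (5,1) (5,1).
Every one of North's information sets is on the play path for some reply by South when North follows Out/h/w/A/N.
Changing the action at any of them therefore changes at least one column, so only Out/h/w/A/N itself gives this row.

1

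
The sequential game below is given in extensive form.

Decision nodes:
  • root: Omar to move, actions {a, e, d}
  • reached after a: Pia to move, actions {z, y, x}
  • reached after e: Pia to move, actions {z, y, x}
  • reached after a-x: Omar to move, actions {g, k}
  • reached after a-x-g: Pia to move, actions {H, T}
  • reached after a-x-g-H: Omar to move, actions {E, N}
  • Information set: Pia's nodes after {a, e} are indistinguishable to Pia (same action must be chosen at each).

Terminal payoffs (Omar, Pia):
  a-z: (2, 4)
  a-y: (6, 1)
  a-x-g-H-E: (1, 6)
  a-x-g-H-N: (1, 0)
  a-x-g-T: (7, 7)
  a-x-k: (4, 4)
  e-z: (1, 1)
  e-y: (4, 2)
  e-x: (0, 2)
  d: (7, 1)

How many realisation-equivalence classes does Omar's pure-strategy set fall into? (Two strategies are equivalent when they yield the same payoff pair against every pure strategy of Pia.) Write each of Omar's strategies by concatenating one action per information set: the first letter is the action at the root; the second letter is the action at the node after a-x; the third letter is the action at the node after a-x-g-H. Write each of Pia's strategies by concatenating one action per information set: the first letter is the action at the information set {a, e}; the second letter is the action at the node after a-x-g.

5

Omar has 12 pure strategies: agE, agN, akE, akN, egE, egN, ekE, ekN, dgE, dgN, dkE, dkN. Columns: zH, zT, yH, yT, xH, xT.
{agE} → row (2,4) (2,4) (6,1) (6,1) (1,6) (7,7)
{agN} → row (2,4) (2,4) (6,1) (6,1) (1,0) (7,7)
{akE, akN} → row (2,4) (2,4) (6,1) (6,1) (4,4) (4,4)
{egE, egN, ekE, ekN} → row (1,1) (1,1) (4,2) (4,2) (0,2) (0,2)
{dgE, dgN, dkE, dkN} → row (7,1) (7,1) (7,1) (7,1) (7,1) (7,1)
That's 5 distinct rows out of 12 strategies.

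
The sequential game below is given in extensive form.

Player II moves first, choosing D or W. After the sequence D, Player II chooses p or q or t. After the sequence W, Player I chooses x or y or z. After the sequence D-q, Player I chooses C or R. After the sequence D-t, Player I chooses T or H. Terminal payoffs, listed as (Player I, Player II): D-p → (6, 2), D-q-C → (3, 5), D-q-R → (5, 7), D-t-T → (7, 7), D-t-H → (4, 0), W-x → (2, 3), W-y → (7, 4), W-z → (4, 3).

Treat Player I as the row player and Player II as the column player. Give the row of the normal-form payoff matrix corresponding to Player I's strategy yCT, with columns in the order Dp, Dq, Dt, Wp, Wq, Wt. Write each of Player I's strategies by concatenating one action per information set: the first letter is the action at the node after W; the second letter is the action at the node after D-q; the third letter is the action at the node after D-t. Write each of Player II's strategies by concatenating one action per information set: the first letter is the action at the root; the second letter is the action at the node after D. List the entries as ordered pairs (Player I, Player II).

vs Dp: Player II plays D → Player II plays p at [D] → (6, 2)
vs Dq: Player II plays D → Player II plays q at [D] → Player I plays C at [D-q] → (3, 5)
vs Dt: Player II plays D → Player II plays t at [D] → Player I plays T at [D-t] → (7, 7)
vs Wp: Player II plays W → Player I plays y at [W] → (7, 4)
vs Wq: Player II plays W → Player I plays y at [W] → (7, 4)
vs Wt: Player II plays W → Player I plays y at [W] → (7, 4)

(6,2) (3,5) (7,7) (7,4) (7,4) (7,4)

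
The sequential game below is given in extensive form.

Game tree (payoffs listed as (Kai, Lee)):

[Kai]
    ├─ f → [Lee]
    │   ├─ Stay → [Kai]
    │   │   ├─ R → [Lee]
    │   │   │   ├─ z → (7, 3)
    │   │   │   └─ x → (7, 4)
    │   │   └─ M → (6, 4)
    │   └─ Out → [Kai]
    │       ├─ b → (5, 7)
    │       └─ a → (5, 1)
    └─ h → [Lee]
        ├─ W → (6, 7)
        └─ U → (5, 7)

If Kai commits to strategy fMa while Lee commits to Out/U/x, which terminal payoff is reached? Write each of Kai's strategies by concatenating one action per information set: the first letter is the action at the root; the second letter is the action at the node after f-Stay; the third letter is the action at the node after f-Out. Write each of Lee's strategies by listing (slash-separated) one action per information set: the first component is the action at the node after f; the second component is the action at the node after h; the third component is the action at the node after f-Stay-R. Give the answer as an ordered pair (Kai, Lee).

(5, 1)

Trace the play path from the root:
  Kai plays f
  Lee plays Out at [f]
  Kai plays a at [f-Out]
→ terminal payoff (5, 1).
(Kai's choice at the node after f-Stay is never reached on this path, so it doesn't affect the outcome.)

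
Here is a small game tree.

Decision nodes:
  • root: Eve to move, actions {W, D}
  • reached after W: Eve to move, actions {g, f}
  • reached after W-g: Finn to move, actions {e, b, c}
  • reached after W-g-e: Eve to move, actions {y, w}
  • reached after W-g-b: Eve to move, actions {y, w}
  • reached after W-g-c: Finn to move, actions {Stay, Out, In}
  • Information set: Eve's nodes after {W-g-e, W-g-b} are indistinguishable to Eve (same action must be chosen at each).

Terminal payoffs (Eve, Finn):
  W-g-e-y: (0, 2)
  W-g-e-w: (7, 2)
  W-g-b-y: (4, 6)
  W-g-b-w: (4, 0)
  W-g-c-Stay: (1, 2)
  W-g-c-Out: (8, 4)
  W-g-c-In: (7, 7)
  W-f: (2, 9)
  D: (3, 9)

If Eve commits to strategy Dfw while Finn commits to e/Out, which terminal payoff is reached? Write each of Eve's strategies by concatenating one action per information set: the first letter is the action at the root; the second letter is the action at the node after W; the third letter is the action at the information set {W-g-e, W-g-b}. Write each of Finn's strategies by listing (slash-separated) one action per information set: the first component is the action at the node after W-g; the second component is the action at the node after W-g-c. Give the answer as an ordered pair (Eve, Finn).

(3, 9)

Trace the play path from the root:
  Eve plays D
→ terminal payoff (3, 9).
(Eve's choice at the node after W is never reached on this path, so it doesn't affect the outcome.)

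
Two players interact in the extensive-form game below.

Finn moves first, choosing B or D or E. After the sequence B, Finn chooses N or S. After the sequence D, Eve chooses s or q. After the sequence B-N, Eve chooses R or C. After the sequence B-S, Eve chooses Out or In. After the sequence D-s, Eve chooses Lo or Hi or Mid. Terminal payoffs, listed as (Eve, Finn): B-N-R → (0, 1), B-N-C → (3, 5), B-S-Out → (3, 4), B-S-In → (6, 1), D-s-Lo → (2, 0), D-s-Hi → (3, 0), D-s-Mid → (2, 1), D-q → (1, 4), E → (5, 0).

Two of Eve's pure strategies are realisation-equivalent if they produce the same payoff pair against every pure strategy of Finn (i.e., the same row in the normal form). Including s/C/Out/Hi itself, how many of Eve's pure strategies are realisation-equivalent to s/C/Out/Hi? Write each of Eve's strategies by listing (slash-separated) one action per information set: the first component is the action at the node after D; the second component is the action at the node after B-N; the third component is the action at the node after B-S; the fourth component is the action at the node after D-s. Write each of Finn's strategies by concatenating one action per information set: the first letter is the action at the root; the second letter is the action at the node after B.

Row for s/C/Out/Hi (columns BN, BS, DN, DS, EN, ES): (3,5) (3,4) (3,0) (3,0) (5,0) (5,0).
Every one of Eve's information sets is on the play path for some reply by Finn when Eve follows s/C/Out/Hi.
Changing the action at any of them therefore changes at least one column, so only s/C/Out/Hi itself gives this row.

1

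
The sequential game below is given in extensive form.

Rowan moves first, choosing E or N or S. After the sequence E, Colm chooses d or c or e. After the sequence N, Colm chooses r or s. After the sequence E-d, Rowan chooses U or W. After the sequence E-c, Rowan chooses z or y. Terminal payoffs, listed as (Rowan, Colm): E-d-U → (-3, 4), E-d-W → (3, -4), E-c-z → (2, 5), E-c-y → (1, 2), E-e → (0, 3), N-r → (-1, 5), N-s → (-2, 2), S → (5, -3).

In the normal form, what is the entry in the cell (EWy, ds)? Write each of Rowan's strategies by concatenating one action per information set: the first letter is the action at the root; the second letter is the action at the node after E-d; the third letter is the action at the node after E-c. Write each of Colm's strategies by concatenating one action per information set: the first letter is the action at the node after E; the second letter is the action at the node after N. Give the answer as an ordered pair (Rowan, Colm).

Trace the play path from the root:
  Rowan plays E
  Colm plays d at [E]
  Rowan plays W at [E-d]
→ terminal payoff (3, -4).
(Rowan's choice at the node after E-c is never reached on this path, so it doesn't affect the outcome.)

(3, -4)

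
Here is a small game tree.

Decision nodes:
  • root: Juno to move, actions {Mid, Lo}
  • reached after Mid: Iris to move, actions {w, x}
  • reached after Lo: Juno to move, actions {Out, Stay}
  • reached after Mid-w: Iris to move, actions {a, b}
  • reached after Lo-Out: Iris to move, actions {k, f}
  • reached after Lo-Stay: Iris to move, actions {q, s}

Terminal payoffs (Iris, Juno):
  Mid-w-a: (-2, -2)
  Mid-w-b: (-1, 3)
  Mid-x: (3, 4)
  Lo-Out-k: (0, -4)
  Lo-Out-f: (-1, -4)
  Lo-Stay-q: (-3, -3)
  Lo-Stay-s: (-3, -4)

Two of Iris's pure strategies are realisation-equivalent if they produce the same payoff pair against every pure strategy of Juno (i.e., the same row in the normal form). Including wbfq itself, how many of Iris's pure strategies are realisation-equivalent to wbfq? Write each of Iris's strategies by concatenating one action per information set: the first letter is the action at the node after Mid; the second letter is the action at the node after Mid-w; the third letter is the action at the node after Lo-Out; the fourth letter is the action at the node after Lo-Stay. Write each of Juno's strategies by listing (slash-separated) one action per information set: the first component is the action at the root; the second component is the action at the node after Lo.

Row for wbfq (columns Mid/Out, Mid/Stay, Lo/Out, Lo/Stay): (-1,3) (-1,3) (-1,-4) (-3,-3).
Every one of Iris's information sets is on the play path for some reply by Juno when Iris follows wbfq.
Changing the action at any of them therefore changes at least one column, so only wbfq itself gives this row.

1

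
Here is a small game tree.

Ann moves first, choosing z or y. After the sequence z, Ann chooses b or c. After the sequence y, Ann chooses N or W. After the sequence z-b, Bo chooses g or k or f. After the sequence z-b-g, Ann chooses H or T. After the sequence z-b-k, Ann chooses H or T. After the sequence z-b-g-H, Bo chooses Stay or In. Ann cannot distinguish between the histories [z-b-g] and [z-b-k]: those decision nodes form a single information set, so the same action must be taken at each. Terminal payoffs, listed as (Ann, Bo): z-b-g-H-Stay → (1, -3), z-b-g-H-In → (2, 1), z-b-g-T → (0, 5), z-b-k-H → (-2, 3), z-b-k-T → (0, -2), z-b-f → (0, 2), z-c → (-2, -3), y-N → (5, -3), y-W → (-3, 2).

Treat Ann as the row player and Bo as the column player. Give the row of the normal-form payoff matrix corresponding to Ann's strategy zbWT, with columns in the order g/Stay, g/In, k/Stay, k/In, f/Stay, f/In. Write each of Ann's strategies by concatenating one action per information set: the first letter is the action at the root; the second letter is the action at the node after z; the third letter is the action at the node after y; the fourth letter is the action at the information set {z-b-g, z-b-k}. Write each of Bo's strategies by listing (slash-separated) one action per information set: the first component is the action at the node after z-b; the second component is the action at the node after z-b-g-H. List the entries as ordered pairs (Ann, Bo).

vs g/Stay: Ann plays z → Ann plays b at [z] → Bo plays g at [z-b] → Ann plays T at [z-b-g] → (0, 5)
vs g/In: Ann plays z → Ann plays b at [z] → Bo plays g at [z-b] → Ann plays T at [z-b-g] → (0, 5)
vs k/Stay: Ann plays z → Ann plays b at [z] → Bo plays k at [z-b] → Ann plays T at [z-b-k] → (0, -2)
vs k/In: Ann plays z → Ann plays b at [z] → Bo plays k at [z-b] → Ann plays T at [z-b-k] → (0, -2)
vs f/Stay: Ann plays z → Ann plays b at [z] → Bo plays f at [z-b] → (0, 2)
vs f/In: Ann plays z → Ann plays b at [z] → Bo plays f at [z-b] → (0, 2)

(0,5) (0,5) (0,-2) (0,-2) (0,2) (0,2)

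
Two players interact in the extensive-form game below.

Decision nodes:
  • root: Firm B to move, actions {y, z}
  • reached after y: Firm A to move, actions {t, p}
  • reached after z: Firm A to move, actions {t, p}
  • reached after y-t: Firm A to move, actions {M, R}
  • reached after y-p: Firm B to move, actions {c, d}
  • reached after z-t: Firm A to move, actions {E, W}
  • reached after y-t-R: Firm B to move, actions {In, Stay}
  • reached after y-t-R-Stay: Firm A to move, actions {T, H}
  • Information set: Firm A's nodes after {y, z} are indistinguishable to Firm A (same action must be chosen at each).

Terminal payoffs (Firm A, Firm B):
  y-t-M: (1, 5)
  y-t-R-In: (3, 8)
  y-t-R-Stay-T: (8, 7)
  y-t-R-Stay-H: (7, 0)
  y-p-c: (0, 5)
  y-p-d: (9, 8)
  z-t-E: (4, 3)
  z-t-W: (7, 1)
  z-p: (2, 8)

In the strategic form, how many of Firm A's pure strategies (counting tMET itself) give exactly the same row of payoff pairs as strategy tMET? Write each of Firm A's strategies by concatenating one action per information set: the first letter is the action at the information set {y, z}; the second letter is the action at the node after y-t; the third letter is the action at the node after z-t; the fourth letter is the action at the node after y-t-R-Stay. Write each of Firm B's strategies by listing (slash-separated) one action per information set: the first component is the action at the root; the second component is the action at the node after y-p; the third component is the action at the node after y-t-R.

2

Row for tMET (columns y/c/In, y/c/Stay, y/d/In, y/d/Stay, z/c/In, z/c/Stay, z/d/In, z/d/Stay): (1,5) (1,5) (1,5) (1,5) (4,3) (4,3) (4,3) (4,3).
Under tMET, Firm A's choice at the node after y-t-R-Stay can never be reached regardless of what Firm B does, so varying those choices leaves every outcome unchanged.
Holding the reachable choices fixed and varying the unreachable one freely already gives 2 equivalent strategies.
No other strategy reproduces this row, so those 2 are the full class: tMET, tMEH.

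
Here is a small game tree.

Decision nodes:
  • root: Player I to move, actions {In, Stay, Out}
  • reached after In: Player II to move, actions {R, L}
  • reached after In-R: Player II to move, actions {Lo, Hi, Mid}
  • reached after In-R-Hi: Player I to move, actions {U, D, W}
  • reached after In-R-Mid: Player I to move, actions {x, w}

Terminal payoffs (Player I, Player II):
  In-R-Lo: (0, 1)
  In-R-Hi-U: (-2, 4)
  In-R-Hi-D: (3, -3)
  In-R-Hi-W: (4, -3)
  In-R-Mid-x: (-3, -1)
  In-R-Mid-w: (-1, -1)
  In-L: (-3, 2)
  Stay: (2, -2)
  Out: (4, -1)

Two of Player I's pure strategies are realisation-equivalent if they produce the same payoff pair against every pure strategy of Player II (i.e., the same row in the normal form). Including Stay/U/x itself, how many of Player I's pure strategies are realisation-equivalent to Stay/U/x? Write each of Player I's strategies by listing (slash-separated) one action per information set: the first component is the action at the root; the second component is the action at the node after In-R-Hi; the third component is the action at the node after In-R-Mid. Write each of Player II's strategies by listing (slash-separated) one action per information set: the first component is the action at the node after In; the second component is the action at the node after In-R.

Row for Stay/U/x (columns R/Lo, R/Hi, R/Mid, L/Lo, L/Hi, L/Mid): (2,-2) (2,-2) (2,-2) (2,-2) (2,-2) (2,-2).
Under Stay/U/x, Player I's choice at the node after In-R-Hi and at the node after In-R-Mid can never be reached regardless of what Player II does, so varying those choices leaves every outcome unchanged.
Holding the reachable choices fixed and varying the unreachable ones freely already gives 3 × 2 = 6 equivalent strategies.
No other strategy reproduces this row, so those 6 are the full class: Stay/U/x, Stay/U/w, Stay/D/x, Stay/D/w, Stay/W/x, Stay/W/w.

6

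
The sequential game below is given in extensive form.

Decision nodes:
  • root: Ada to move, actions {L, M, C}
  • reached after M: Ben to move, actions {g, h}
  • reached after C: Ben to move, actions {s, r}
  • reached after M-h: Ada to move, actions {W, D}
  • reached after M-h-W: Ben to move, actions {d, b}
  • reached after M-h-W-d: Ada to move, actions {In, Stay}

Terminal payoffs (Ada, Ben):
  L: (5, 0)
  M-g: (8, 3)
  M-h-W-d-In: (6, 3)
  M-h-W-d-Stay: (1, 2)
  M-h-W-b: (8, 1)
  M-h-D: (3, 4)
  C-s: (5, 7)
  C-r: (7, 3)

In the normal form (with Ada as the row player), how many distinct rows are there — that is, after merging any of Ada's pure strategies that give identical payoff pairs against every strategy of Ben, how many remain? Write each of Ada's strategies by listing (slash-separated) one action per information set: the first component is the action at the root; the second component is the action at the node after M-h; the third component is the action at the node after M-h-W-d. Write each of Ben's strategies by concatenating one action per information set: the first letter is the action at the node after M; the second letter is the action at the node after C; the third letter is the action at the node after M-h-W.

Ada has 12 pure strategies: L/W/In, L/W/Stay, L/D/In, L/D/Stay, M/W/In, M/W/Stay, M/D/In, M/D/Stay, C/W/In, C/W/Stay, C/D/In, C/D/Stay. Columns: gsd, gsb, grd, grb, hsd, hsb, hrd, hrb.
{L/W/In, L/W/Stay, L/D/In, L/D/Stay} → row (5,0) (5,0) (5,0) (5,0) (5,0) (5,0) (5,0) (5,0)
{M/W/In} → row (8,3) (8,3) (8,3) (8,3) (6,3) (8,1) (6,3) (8,1)
{M/W/Stay} → row (8,3) (8,3) (8,3) (8,3) (1,2) (8,1) (1,2) (8,1)
{M/D/In, M/D/Stay} → row (8,3) (8,3) (8,3) (8,3) (3,4) (3,4) (3,4) (3,4)
{C/W/In, C/W/Stay, C/D/In, C/D/Stay} → row (5,7) (5,7) (7,3) (7,3) (5,7) (5,7) (7,3) (7,3)
That's 5 distinct rows out of 12 strategies.

5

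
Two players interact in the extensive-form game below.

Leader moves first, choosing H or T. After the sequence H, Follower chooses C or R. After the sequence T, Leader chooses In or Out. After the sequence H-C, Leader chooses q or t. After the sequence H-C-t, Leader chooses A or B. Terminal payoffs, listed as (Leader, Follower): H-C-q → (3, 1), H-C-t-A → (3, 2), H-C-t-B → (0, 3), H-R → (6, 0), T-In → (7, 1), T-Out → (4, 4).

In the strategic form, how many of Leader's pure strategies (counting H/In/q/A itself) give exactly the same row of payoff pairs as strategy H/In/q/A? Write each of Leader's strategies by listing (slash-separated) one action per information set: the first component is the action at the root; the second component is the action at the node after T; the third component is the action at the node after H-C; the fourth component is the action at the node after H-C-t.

Row for H/In/q/A (columns C, R): (3,1) (6,0).
Under H/In/q/A, Leader's choice at the node after T and at the node after H-C-t can never be reached regardless of what Follower does, so varying those choices leaves every outcome unchanged.
Holding the reachable choices fixed and varying the unreachable ones freely already gives 2 × 2 = 4 equivalent strategies.
No other strategy reproduces this row, so those 4 are the full class: H/In/q/A, H/In/q/B, H/Out/q/A, H/Out/q/B.

4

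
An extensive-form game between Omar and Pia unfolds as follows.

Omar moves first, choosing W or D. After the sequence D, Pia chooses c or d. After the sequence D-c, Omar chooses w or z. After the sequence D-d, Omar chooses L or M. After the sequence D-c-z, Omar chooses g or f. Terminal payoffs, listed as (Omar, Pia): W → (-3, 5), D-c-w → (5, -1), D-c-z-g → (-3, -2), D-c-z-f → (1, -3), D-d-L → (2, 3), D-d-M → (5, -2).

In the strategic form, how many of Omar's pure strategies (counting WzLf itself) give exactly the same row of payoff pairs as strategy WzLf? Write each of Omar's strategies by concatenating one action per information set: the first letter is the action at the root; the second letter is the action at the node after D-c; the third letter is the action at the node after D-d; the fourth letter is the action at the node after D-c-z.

Row for WzLf (columns c, d): (-3,5) (-3,5).
Under WzLf, Omar's choice at the node after D-c and at the node after D-d and at the node after D-c-z can never be reached regardless of what Pia does, so varying those choices leaves every outcome unchanged.
Holding the reachable choices fixed and varying the unreachable ones freely already gives 2 × 2 × 2 = 8 equivalent strategies.
No other strategy reproduces this row, so those 8 are the full class: WwLg, WwLf, WwMg, WwMf, WzLg, WzLf, WzMg, WzMf.

8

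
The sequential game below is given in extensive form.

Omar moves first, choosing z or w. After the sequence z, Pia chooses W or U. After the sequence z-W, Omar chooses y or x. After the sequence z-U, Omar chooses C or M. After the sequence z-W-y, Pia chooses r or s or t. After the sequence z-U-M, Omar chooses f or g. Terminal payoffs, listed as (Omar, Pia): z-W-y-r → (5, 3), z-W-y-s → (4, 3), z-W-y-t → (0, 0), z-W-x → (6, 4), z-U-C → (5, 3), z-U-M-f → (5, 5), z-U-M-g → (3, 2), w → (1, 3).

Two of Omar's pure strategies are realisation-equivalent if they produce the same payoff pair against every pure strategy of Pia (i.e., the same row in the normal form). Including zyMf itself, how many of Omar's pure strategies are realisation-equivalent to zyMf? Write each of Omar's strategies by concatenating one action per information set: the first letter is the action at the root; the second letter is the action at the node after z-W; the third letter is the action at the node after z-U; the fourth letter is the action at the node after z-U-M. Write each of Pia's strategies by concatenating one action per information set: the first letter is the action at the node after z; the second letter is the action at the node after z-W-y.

1

Row for zyMf (columns Wr, Ws, Wt, Ur, Us, Ut): (5,3) (4,3) (0,0) (5,5) (5,5) (5,5).
Every one of Omar's information sets is on the play path for some reply by Pia when Omar follows zyMf.
Changing the action at any of them therefore changes at least one column, so only zyMf itself gives this row.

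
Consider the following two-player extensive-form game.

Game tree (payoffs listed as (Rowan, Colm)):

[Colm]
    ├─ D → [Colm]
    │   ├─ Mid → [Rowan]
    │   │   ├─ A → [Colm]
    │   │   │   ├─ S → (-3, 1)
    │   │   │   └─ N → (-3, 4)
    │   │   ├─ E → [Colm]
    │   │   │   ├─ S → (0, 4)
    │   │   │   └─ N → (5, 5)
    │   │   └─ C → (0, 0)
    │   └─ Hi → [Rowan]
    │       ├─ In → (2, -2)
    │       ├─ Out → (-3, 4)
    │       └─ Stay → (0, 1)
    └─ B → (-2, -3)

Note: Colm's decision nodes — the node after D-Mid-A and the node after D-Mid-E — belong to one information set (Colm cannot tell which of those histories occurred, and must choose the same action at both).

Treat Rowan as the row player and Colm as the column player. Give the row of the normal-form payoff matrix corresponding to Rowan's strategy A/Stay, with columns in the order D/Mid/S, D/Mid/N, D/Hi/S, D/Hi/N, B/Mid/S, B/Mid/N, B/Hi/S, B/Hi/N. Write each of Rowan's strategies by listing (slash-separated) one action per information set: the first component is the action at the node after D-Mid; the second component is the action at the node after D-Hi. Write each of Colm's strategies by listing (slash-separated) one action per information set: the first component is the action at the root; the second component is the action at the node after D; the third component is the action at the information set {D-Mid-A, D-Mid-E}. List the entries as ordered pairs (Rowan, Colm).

vs D/Mid/S: Colm plays D → Colm plays Mid at [D] → Rowan plays A at [D-Mid] → Colm plays S at [D-Mid-A] → (-3, 1)
vs D/Mid/N: Colm plays D → Colm plays Mid at [D] → Rowan plays A at [D-Mid] → Colm plays N at [D-Mid-A] → (-3, 4)
vs D/Hi/S: Colm plays D → Colm plays Hi at [D] → Rowan plays Stay at [D-Hi] → (0, 1)
vs D/Hi/N: Colm plays D → Colm plays Hi at [D] → Rowan plays Stay at [D-Hi] → (0, 1)
vs B/Mid/S: Colm plays B → (-2, -3)
vs B/Mid/N: Colm plays B → (-2, -3)
vs B/Hi/S: Colm plays B → (-2, -3)
vs B/Hi/N: Colm plays B → (-2, -3)

(-3,1) (-3,4) (0,1) (0,1) (-2,-3) (-2,-3) (-2,-3) (-2,-3)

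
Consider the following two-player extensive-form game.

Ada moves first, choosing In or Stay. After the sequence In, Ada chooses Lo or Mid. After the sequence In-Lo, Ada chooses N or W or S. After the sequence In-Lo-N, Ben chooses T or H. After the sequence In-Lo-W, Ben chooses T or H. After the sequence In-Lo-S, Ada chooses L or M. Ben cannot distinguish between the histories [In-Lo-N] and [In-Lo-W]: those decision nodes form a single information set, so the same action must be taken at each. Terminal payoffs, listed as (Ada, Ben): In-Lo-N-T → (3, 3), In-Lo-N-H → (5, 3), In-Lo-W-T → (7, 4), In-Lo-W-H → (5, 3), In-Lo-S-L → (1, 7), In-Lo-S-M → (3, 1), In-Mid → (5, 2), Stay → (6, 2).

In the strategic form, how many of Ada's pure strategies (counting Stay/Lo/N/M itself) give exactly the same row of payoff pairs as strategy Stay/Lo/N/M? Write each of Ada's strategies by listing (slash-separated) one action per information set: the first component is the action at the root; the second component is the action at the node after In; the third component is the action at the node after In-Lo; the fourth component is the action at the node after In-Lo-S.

Row for Stay/Lo/N/M (columns T, H): (6,2) (6,2).
Under Stay/Lo/N/M, Ada's choice at the node after In and at the node after In-Lo and at the node after In-Lo-S can never be reached regardless of what Ben does, so varying those choices leaves every outcome unchanged.
Holding the reachable choices fixed and varying the unreachable ones freely already gives 2 × 3 × 2 = 12 equivalent strategies.
No other strategy reproduces this row, so those 12 are the full class: Stay/Lo/N/L, Stay/Lo/N/M, Stay/Lo/W/L, Stay/Lo/W/M, Stay/Lo/S/L, Stay/Lo/S/M, Stay/Mid/N/L, Stay/Mid/N/M, Stay/Mid/W/L, Stay/Mid/W/M, Stay/Mid/S/L, Stay/Mid/S/M.

12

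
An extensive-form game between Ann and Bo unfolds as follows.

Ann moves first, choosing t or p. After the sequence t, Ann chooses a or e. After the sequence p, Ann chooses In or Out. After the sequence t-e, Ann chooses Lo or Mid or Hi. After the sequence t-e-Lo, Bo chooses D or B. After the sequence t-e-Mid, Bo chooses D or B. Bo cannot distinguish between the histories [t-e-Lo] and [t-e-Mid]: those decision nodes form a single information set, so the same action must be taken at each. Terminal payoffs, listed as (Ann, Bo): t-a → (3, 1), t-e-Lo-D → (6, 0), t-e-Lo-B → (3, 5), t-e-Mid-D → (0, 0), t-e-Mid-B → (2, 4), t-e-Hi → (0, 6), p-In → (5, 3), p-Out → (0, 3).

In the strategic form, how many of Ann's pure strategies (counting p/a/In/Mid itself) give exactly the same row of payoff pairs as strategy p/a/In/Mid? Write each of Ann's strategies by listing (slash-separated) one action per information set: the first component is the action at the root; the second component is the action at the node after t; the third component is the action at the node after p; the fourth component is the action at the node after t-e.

Row for p/a/In/Mid (columns D, B): (5,3) (5,3).
Under p/a/In/Mid, Ann's choice at the node after t and at the node after t-e can never be reached regardless of what Bo does, so varying those choices leaves every outcome unchanged.
Holding the reachable choices fixed and varying the unreachable ones freely already gives 2 × 3 = 6 equivalent strategies.
No other strategy reproduces this row, so those 6 are the full class: p/a/In/Lo, p/a/In/Mid, p/a/In/Hi, p/e/In/Lo, p/e/In/Mid, p/e/In/Hi.

6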